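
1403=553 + 850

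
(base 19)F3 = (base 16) 120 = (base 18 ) G0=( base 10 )288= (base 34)8g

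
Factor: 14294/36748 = 2^( - 1 ) * 7^1*1021^1*9187^( - 1 ) = 7147/18374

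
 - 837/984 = -279/328=-0.85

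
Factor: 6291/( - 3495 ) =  - 9/5 = - 3^2 * 5^( - 1)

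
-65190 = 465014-530204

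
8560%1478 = 1170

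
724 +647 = 1371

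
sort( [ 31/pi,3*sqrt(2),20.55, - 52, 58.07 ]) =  [-52,3 *sqrt( 2 ), 31/pi,20.55, 58.07] 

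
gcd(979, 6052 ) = 89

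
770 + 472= 1242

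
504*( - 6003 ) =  - 3025512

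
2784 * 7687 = 21400608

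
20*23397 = 467940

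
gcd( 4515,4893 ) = 21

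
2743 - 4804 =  - 2061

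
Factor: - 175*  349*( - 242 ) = 14780150=   2^1 * 5^2*7^1 * 11^2*349^1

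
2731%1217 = 297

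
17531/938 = 17531/938=   18.69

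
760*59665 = 45345400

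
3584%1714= 156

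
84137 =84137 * 1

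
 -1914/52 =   -  37 + 5/26 = - 36.81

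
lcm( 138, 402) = 9246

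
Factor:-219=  -3^1 * 73^1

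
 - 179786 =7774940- 7954726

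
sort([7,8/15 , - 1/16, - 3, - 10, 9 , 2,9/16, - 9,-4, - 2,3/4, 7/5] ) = [ - 10,- 9, - 4, - 3, - 2, - 1/16,  8/15, 9/16,  3/4, 7/5, 2 , 7 , 9] 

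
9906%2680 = 1866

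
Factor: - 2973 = -3^1*991^1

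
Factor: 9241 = 9241^1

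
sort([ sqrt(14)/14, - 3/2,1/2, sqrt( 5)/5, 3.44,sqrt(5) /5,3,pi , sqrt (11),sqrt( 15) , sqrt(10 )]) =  [  -  3/2,sqrt( 14) /14, sqrt(5)/5 , sqrt( 5)/5, 1/2,3,pi,sqrt( 10), sqrt (11),3.44 , sqrt( 15)] 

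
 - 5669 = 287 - 5956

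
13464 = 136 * 99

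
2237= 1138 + 1099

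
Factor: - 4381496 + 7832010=2^1 * 19^1 * 90803^1  =  3450514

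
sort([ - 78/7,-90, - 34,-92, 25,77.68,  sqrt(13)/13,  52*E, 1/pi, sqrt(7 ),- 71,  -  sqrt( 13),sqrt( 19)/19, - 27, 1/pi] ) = [ - 92, - 90,-71, - 34, - 27, - 78/7, - sqrt(13), sqrt(19) /19,sqrt(13)/13, 1/pi, 1/pi, sqrt( 7), 25, 77.68,52*E ] 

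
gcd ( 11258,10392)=866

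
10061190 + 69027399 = 79088589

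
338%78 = 26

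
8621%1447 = 1386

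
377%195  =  182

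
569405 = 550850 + 18555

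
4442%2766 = 1676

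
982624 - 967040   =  15584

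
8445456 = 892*9468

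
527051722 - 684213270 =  - 157161548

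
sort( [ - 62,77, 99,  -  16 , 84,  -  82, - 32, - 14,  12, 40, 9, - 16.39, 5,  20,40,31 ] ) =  [ - 82, - 62, - 32, - 16.39, - 16, - 14, 5 , 9,12,20, 31, 40,  40, 77,84,99 ] 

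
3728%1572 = 584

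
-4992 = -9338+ 4346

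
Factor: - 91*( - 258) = 2^1*3^1*7^1*13^1*43^1 =23478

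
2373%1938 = 435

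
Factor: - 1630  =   - 2^1*5^1 *163^1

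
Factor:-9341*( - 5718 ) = 2^1*3^1*953^1* 9341^1 = 53411838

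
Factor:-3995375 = -5^3*31963^1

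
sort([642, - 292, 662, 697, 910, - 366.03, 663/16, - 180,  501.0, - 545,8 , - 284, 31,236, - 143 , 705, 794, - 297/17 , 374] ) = [-545, - 366.03, - 292,  -  284 , - 180, - 143, - 297/17,  8, 31, 663/16,  236,374 , 501.0 , 642, 662, 697,  705, 794 , 910] 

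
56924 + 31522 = 88446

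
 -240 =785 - 1025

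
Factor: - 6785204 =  - 2^2*19^1*73^1*1223^1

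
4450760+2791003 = 7241763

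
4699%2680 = 2019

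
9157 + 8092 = 17249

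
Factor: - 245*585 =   -  3^2*5^2*7^2* 13^1 = -  143325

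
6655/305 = 1331/61 = 21.82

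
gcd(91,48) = 1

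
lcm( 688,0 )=0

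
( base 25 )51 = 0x7e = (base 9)150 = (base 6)330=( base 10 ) 126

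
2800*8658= 24242400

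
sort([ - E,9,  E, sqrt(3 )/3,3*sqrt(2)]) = [  -  E,  sqrt(3)/3,E , 3*sqrt(2),9] 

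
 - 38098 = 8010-46108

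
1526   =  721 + 805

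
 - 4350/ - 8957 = 4350/8957 = 0.49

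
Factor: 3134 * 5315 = 2^1*5^1*1063^1*1567^1 = 16657210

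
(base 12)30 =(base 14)28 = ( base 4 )210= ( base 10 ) 36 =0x24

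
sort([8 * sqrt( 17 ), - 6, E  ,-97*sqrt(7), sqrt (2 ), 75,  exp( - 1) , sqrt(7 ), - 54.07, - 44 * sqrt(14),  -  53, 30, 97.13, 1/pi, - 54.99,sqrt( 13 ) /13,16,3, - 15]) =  [-97*sqrt(7 ), - 44*sqrt(14),-54.99, - 54.07, - 53, - 15,  -  6,  sqrt(13)/13, 1/pi,exp( - 1),sqrt (2), sqrt(7), E, 3, 16 , 30, 8*sqrt(17 ), 75, 97.13]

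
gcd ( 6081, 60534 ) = 3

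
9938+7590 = 17528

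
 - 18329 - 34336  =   - 52665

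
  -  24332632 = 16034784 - 40367416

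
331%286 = 45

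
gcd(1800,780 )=60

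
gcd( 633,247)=1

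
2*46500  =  93000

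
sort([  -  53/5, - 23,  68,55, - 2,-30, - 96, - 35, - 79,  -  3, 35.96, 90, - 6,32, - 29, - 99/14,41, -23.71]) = [ - 96, - 79, - 35,-30, - 29,-23.71, - 23, - 53/5, - 99/14,  -  6, - 3, - 2,32,35.96,41,55, 68, 90]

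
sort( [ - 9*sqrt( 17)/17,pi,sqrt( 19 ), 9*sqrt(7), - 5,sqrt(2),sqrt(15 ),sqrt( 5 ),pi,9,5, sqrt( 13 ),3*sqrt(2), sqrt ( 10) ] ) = [ - 5, - 9*sqrt ( 17 )/17,sqrt ( 2 ),sqrt( 5 ),pi,pi , sqrt(10 ),sqrt (13), sqrt( 15),3*sqrt( 2),sqrt( 19), 5,9, 9 * sqrt( 7 )]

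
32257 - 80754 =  - 48497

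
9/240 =3/80 = 0.04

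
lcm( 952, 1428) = 2856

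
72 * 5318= 382896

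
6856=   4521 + 2335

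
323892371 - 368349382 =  - 44457011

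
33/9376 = 33/9376 =0.00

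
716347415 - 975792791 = - 259445376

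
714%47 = 9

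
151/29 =5 + 6/29 = 5.21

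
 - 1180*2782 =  - 3282760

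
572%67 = 36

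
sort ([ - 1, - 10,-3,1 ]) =[-10 , - 3,-1 , 1]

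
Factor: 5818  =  2^1 * 2909^1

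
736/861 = 736/861= 0.85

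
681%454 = 227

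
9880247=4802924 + 5077323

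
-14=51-65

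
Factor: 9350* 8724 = 81569400 = 2^3*3^1*5^2*11^1*17^1*727^1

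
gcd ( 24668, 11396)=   28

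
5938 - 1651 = 4287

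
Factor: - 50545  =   - 5^1*11^1*919^1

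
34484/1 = 34484 = 34484.00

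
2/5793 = 2/5793 = 0.00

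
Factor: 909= 3^2*101^1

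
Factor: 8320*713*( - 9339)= - 55400442240 = - 2^7 * 3^1 * 5^1*11^1*13^1*23^1*31^1*283^1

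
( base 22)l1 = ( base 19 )157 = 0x1CF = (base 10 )463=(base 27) H4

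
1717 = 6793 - 5076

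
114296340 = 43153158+71143182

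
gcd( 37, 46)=1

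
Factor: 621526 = 2^1 * 37^2 * 227^1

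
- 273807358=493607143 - 767414501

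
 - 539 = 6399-6938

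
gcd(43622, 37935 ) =1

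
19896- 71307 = - 51411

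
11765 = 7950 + 3815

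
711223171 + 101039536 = 812262707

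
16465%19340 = 16465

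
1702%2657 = 1702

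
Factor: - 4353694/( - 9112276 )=2176847/4556138 =2^( - 1 )*193^1*11279^1*2278069^( - 1 ) 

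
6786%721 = 297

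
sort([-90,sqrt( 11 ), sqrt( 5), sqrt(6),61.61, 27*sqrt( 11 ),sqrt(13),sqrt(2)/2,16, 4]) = [ - 90, sqrt( 2)/2, sqrt( 5),sqrt( 6) , sqrt( 11),sqrt( 13), 4,16, 61.61,27*sqrt ( 11)]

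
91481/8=11435 + 1/8 = 11435.12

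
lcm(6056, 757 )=6056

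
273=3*91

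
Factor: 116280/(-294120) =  - 17^1 * 43^( - 1)= - 17/43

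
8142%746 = 682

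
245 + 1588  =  1833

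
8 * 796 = 6368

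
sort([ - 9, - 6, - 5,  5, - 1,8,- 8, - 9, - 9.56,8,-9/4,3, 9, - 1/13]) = [ - 9.56, - 9, - 9, -8, - 6 , -5, - 9/4, - 1, - 1/13,3, 5,8, 8,9]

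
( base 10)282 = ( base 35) 82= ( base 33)8I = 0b100011010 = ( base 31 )93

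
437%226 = 211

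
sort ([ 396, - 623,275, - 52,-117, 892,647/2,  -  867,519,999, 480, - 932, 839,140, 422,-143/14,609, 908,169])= [ - 932,-867, - 623 , - 117,  -  52,-143/14, 140,169,275,647/2,396,422, 480, 519,609,839, 892, 908, 999]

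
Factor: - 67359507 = - 3^1*47^1*477727^1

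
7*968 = 6776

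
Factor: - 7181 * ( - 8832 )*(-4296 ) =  - 2^10 *3^2* 23^1* 43^1* 167^1*179^1 = - 272463455232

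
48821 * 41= 2001661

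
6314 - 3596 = 2718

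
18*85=1530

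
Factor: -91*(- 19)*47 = 81263 = 7^1*13^1*19^1*47^1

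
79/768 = 79/768 = 0.10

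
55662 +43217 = 98879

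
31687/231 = 137 + 40/231 = 137.17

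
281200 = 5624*50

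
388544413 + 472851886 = 861396299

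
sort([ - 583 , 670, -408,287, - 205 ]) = [ - 583,-408, - 205,287,670]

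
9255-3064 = 6191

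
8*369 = 2952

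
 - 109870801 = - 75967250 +-33903551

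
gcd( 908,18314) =2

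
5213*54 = 281502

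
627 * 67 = 42009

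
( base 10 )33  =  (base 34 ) x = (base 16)21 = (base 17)1g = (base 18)1f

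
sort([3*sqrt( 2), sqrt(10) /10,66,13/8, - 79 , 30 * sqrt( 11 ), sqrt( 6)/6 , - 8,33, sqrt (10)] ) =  [ - 79, -8,sqrt(10)/10, sqrt( 6 ) /6,13/8,  sqrt( 10 ),  3* sqrt (2 ),33,66,30*sqrt(11 ) ]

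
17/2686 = 1/158 = 0.01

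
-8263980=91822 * ( - 90 )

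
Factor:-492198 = -2^1 * 3^1*7^1*11719^1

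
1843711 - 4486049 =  - 2642338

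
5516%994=546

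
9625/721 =13 + 36/103 =13.35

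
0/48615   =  0 = 0.00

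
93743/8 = 93743/8 = 11717.88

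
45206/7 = 6458 = 6458.00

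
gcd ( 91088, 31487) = 1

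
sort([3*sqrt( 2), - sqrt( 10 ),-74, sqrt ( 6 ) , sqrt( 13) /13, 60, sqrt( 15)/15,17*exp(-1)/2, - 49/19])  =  [-74, - sqrt(10),  -  49/19, sqrt( 15 )/15, sqrt(13)/13, sqrt(6), 17*exp( - 1) /2 , 3*sqrt(2), 60 ] 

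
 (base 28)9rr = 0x1e9f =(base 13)3750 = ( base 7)31566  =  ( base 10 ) 7839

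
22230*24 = 533520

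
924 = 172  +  752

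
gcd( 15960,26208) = 168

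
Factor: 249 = 3^1*83^1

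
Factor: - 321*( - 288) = 2^5*3^3*107^1 = 92448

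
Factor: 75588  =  2^2*3^1*6299^1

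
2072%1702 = 370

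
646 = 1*646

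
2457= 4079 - 1622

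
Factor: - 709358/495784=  - 354679/247892 = - 2^( -2)*13^1*29^ (-1)*2137^( - 1)*27283^1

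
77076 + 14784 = 91860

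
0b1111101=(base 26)4L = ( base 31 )41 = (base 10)125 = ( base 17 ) 76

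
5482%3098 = 2384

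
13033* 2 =26066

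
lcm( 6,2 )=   6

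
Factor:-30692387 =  - 11^1*31^1*90007^1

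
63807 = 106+63701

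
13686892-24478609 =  - 10791717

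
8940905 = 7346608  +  1594297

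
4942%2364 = 214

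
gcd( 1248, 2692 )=4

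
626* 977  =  611602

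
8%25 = 8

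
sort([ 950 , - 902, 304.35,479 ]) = [-902, 304.35 , 479 , 950]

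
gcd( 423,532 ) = 1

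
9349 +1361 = 10710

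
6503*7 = 45521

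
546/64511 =546/64511  =  0.01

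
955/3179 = 955/3179 = 0.30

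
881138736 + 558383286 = 1439522022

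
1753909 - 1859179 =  - 105270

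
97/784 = 97/784  =  0.12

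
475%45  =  25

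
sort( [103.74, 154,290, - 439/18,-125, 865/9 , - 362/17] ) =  [ - 125, - 439/18, - 362/17, 865/9,103.74,154, 290 ] 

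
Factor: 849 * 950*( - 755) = - 608945250= - 2^1*3^1*5^3*19^1*151^1*283^1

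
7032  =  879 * 8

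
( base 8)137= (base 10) 95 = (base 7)164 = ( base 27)3e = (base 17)5a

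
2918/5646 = 1459/2823 = 0.52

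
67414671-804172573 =- 736757902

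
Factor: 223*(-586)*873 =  - 2^1*3^2*97^1*223^1*293^1 = - 114081894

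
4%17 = 4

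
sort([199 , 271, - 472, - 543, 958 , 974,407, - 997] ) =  [ - 997, - 543, - 472,199,  271, 407,  958 , 974] 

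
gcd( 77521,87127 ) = 1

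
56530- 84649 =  - 28119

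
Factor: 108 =2^2*3^3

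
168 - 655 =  - 487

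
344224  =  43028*8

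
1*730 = 730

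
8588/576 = 14+131/144 = 14.91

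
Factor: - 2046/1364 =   -  3/2 = - 2^( - 1) * 3^1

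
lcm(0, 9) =0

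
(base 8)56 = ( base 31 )1F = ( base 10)46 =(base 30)1G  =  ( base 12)3A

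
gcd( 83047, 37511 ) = 1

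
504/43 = 504/43 = 11.72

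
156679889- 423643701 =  - 266963812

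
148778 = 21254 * 7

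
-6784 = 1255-8039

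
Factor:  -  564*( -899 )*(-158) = -2^3  *3^1*29^1*31^1*47^1*79^1 = - 80111688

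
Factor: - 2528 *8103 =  - 20484384 = -2^5*3^1  *37^1*73^1 *79^1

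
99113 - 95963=3150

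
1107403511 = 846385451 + 261018060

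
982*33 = 32406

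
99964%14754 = 11440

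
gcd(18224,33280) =16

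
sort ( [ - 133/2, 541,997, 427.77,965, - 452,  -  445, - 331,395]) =[  -  452,-445, - 331,  -  133/2, 395, 427.77, 541,965, 997 ] 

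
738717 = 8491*87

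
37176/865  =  42 + 846/865 =42.98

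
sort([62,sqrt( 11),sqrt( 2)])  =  [sqrt( 2),sqrt(11),62 ] 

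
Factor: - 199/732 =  - 2^( - 2)*3^( - 1)*61^( - 1)*199^1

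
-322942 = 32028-354970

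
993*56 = 55608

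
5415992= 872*6211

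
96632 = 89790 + 6842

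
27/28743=9/9581 = 0.00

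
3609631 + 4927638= 8537269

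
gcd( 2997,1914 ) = 3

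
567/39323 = 567/39323 = 0.01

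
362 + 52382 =52744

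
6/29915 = 6/29915 = 0.00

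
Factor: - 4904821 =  - 4904821^1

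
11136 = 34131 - 22995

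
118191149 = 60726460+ 57464689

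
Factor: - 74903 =  -  74903^1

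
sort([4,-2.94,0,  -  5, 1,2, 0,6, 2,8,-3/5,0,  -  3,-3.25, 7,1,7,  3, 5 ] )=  [ - 5,-3.25, - 3, - 2.94 , - 3/5, 0,0,0,1,1, 2,2,3,4, 5, 6,7, 7,8] 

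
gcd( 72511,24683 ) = 1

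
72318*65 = 4700670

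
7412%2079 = 1175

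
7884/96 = 82  +  1/8 = 82.12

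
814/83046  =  407/41523 = 0.01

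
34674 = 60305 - 25631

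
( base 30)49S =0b111100111010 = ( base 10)3898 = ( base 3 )12100101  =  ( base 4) 330322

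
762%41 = 24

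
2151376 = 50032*43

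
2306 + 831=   3137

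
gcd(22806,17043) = 3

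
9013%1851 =1609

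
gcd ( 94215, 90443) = 1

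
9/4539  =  3/1513= 0.00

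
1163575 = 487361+676214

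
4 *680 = 2720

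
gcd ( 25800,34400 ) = 8600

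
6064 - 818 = 5246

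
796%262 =10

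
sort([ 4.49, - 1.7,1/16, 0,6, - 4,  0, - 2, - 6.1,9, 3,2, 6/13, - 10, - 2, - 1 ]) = [ - 10, - 6.1,-4, - 2,  -  2, - 1.7, - 1,0 , 0,1/16,6/13,  2,3 , 4.49,6, 9 ]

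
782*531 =415242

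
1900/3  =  633 + 1/3 = 633.33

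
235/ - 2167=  - 1 + 1932/2167 = -0.11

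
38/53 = 38/53 = 0.72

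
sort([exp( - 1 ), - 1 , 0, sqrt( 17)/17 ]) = [ - 1,  0 , sqrt(17 ) /17, exp ( - 1)] 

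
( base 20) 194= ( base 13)35c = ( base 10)584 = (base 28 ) KO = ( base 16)248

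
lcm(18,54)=54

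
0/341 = 0=0.00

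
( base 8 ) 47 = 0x27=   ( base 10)39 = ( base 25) 1e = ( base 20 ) 1J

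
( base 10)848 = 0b1101010000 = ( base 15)3b8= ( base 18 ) 2b2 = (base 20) 228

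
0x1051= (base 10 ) 4177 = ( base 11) 3158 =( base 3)12201201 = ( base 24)761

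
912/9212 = 228/2303 = 0.10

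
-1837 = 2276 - 4113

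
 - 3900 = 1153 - 5053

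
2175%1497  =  678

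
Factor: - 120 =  - 2^3*3^1*5^1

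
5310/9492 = 885/1582 =0.56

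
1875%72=3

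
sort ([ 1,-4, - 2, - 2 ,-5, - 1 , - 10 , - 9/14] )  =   [ - 10, - 5, - 4,-2,- 2, - 1 ,- 9/14,1] 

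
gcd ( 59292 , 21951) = 81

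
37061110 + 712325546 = 749386656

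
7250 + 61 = 7311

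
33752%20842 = 12910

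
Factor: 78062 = 2^1 * 23^1*1697^1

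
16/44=4/11 = 0.36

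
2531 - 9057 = -6526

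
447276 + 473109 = 920385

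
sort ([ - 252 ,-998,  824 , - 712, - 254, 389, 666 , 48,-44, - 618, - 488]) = [ - 998 , - 712 ,  -  618, - 488, - 254, - 252,-44, 48,  389, 666 , 824]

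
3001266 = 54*55579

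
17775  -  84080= - 66305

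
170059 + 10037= 180096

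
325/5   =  65= 65.00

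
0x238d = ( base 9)13432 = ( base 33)8BQ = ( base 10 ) 9101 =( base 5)242401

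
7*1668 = 11676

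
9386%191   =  27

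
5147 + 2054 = 7201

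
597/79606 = 597/79606 = 0.01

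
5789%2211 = 1367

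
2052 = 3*684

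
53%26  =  1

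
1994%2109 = 1994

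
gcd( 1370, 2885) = 5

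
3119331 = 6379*489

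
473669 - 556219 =  -  82550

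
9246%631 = 412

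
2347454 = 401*5854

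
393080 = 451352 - 58272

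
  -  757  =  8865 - 9622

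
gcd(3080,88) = 88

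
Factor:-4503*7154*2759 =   -  88879700658 = - 2^1*3^1*7^2*19^1*31^1*73^1*79^1*89^1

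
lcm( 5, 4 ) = 20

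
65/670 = 13/134  =  0.10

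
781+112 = 893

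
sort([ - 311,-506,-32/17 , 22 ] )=[ - 506,-311, - 32/17,22]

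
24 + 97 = 121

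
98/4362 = 49/2181 = 0.02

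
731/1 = 731 = 731.00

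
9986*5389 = 53814554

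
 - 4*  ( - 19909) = 79636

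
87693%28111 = 3360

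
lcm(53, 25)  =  1325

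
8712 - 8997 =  - 285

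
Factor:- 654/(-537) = 218/179= 2^1*109^1*179^( - 1 ) 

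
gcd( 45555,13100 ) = 5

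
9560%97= 54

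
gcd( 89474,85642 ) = 2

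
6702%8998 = 6702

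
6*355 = 2130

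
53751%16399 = 4554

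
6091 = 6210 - 119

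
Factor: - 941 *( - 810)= 762210  =  2^1 * 3^4 * 5^1*941^1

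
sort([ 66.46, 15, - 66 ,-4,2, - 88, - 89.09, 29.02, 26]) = [-89.09, - 88, - 66,-4,2, 15,26,  29.02, 66.46]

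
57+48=105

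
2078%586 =320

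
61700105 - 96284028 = -34583923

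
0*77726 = 0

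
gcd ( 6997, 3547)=1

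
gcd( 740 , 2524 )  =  4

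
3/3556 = 3/3556  =  0.00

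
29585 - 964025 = -934440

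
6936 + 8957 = 15893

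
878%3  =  2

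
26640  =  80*333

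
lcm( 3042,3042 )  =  3042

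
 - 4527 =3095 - 7622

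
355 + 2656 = 3011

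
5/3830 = 1/766 = 0.00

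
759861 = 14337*53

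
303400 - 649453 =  - 346053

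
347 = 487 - 140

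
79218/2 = 39609 =39609.00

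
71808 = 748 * 96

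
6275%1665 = 1280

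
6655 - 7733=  - 1078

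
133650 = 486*275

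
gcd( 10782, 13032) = 18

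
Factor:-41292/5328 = - 2^(  -  2)*31^1=- 31/4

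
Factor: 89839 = 89839^1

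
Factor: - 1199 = -11^1*109^1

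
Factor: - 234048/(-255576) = 2^3*53^1 * 463^( - 1)=424/463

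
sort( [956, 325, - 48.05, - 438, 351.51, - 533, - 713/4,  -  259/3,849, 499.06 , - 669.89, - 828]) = [ - 828,  -  669.89, - 533, - 438, - 713/4, - 259/3,  -  48.05 , 325 , 351.51, 499.06, 849, 956] 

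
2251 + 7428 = 9679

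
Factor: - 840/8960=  - 2^( - 5 )*3^1  =  - 3/32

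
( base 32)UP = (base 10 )985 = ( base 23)1JJ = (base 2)1111011001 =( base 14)505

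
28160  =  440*64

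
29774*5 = 148870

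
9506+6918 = 16424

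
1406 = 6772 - 5366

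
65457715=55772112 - -9685603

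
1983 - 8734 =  - 6751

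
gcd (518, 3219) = 37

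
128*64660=8276480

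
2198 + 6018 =8216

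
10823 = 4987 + 5836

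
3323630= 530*6271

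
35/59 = 35/59 = 0.59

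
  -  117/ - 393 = 39/131=0.30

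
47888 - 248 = 47640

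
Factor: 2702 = 2^1*7^1*193^1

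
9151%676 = 363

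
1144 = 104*11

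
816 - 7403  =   - 6587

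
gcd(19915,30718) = 1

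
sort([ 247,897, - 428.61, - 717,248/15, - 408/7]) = [ - 717, - 428.61, - 408/7 , 248/15 , 247,897 ]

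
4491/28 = 160 + 11/28 = 160.39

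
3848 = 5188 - 1340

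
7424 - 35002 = - 27578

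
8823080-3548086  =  5274994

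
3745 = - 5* ( - 749)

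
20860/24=5215/6 = 869.17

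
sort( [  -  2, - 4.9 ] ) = [ - 4.9, - 2 ] 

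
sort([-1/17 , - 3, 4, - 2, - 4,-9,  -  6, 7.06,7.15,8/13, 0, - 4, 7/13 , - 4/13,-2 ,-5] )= [ - 9, - 6 , - 5,-4, - 4, - 3, - 2,-2, - 4/13 , - 1/17,  0, 7/13,8/13, 4, 7.06,7.15]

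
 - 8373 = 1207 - 9580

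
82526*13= 1072838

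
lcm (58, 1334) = 1334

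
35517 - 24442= 11075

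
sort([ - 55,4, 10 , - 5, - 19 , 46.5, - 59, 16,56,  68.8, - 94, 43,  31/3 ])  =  [ - 94, - 59, - 55,-19, - 5,4, 10,31/3, 16 , 43, 46.5,56, 68.8] 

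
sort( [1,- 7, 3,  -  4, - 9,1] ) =[ - 9,- 7, - 4,1,1, 3]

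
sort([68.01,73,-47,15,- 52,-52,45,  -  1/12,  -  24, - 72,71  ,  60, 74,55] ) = [-72, -52, - 52,-47,-24, - 1/12,15,45,55 , 60, 68.01,71,73, 74 ] 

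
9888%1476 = 1032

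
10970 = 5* 2194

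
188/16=11 + 3/4 =11.75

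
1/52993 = 1/52993 = 0.00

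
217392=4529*48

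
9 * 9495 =85455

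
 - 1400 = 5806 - 7206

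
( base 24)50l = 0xb55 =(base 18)8h3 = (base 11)21A8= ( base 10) 2901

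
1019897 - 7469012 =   -  6449115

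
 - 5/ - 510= 1/102 = 0.01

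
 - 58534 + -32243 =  - 90777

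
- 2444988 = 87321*( - 28)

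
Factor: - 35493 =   -  3^1*11831^1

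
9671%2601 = 1868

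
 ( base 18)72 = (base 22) 5i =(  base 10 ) 128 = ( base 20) 68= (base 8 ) 200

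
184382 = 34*5423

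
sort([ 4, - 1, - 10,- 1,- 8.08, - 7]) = [ - 10,-8.08,-7, - 1, - 1,  4 ] 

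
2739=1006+1733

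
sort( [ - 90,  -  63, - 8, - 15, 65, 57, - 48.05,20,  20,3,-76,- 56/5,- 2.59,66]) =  [-90,  -  76, - 63, - 48.05, - 15, - 56/5, - 8, - 2.59,3,20,20, 57,65, 66]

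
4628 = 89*52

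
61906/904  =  68 + 217/452 = 68.48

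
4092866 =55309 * 74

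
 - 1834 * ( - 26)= 47684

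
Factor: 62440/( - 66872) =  - 7805/8359 = -5^1*7^1*13^ (-1)*223^1*643^( - 1) 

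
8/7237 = 8/7237 = 0.00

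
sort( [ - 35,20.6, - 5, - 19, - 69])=[-69,-35, - 19 , - 5, 20.6 ]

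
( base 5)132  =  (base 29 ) 1D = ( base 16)2a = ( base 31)1B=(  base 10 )42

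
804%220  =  144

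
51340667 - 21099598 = 30241069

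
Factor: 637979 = 397^1*1607^1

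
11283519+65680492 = 76964011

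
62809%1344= 985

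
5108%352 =180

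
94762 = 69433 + 25329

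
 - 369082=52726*( - 7)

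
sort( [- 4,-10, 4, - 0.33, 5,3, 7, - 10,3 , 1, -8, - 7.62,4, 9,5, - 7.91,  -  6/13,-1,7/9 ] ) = [-10, - 10,- 8 ,-7.91, - 7.62,  -  4,-1, - 6/13 , - 0.33,7/9,  1, 3, 3, 4, 4,5,5, 7, 9] 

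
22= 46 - 24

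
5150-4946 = 204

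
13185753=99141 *133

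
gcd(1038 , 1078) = 2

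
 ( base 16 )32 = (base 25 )20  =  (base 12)42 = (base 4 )302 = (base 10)50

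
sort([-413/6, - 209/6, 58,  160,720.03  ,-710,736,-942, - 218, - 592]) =[-942, - 710, - 592,-218, - 413/6, - 209/6,58,160, 720.03,736]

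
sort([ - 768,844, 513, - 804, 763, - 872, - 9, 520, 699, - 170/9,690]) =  [ - 872, - 804, - 768, - 170/9, - 9, 513, 520, 690,699 , 763,  844] 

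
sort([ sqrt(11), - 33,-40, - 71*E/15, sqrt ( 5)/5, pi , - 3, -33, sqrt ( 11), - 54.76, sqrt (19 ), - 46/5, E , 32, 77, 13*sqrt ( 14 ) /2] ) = [ - 54.76, - 40, - 33, - 33, - 71*E/15, - 46/5, - 3,sqrt(5 ) /5, E, pi, sqrt ( 11 ),sqrt( 11), sqrt( 19),13*sqrt( 14 ) /2  ,  32,77 ]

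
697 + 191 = 888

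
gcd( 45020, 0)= 45020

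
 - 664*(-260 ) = 172640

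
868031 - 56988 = 811043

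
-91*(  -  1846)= 167986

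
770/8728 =385/4364= 0.09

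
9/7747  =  9/7747 = 0.00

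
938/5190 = 469/2595 =0.18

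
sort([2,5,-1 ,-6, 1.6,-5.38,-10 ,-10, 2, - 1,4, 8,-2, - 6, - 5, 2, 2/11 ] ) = [-10, -10,- 6 ,-6,-5.38,-5, - 2, - 1, -1, 2/11,1.6,2,2,2, 4, 5,8] 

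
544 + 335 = 879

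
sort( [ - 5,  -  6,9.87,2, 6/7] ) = [ - 6, - 5, 6/7,2,9.87 ]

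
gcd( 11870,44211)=1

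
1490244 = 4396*339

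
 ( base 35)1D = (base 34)1e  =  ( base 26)1m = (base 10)48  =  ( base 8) 60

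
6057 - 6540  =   - 483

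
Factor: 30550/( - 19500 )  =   - 47/30 = - 2^( - 1 )*3^( - 1)*5^ ( - 1)*47^1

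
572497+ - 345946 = 226551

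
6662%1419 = 986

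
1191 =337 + 854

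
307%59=12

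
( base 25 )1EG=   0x3df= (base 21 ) 254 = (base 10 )991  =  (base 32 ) UV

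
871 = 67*13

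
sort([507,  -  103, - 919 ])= [-919,-103, 507]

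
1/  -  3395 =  - 1/3395 = - 0.00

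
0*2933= 0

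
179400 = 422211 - 242811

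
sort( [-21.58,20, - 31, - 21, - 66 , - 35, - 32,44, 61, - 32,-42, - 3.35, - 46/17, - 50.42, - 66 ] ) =[  -  66, - 66,  -  50.42, - 42 ,-35, - 32, - 32, - 31, - 21.58, - 21 , - 3.35, - 46/17,20,  44,61]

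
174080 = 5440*32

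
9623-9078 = 545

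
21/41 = 21/41 = 0.51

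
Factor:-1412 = -2^2* 353^1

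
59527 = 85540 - 26013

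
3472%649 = 227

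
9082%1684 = 662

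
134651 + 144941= 279592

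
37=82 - 45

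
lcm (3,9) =9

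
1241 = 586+655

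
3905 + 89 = 3994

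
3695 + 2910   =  6605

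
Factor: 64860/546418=32430/273209 =2^1*3^1*5^1*23^1*29^ (-1)*47^1*9421^( - 1)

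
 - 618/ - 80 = 309/40= 7.72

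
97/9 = 97/9  =  10.78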